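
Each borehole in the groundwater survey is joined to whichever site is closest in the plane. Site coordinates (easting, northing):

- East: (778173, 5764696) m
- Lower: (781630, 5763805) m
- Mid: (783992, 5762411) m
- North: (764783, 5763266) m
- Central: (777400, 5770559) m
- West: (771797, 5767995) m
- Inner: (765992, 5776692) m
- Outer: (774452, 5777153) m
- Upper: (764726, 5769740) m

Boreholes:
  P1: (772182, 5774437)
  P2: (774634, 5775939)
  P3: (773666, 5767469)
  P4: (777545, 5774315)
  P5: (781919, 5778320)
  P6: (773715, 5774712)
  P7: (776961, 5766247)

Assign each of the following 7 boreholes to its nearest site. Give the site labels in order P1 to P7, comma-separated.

Outer, Outer, West, Central, Outer, Outer, East

P1 → Outer (d²=12529556.00)
P2 → Outer (d²=1506920.00)
P3 → West (d²=3769837.00)
P4 → Central (d²=14128561.00)
P5 → Outer (d²=57117978.00)
P6 → Outer (d²=6501650.00)
P7 → East (d²=3874545.00)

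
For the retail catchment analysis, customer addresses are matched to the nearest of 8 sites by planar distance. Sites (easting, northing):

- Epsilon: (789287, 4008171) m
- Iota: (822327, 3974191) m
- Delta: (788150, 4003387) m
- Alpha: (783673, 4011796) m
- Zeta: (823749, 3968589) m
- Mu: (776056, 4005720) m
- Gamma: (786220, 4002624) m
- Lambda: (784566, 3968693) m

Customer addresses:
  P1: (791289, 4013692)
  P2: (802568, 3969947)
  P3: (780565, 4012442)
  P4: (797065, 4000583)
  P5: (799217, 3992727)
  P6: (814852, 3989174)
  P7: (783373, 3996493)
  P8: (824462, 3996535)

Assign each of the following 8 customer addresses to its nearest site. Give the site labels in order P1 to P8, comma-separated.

P1 → Epsilon (d²=34489445.00)
P2 → Lambda (d²=325644520.00)
P3 → Alpha (d²=10076980.00)
P4 → Delta (d²=87339641.00)
P5 → Delta (d²=236114089.00)
P6 → Iota (d²=280365914.00)
P7 → Gamma (d²=45694570.00)
P8 → Iota (d²=503812561.00)

Epsilon, Lambda, Alpha, Delta, Delta, Iota, Gamma, Iota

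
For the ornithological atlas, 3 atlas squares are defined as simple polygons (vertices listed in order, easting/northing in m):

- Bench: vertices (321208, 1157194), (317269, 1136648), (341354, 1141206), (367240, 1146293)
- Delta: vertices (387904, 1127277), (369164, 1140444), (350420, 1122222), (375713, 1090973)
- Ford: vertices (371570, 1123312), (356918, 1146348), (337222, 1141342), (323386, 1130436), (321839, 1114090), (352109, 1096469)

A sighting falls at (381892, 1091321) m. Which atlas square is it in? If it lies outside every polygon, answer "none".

none

Cast a ray rightward from (381892, 1091321). For each polygon, the edges (by vertex number in listed order) whose endpoints lie on opposite sides of northing = 1091321, where each meets that height, and whether that is right or left of the point:
Bench: no edge straddles that height → 0 crossings.
Delta: 3–4 at easting≈375431.3 (left), 4–1 at easting≈375829.9 (left) → 0 crossings.
Ford: no edge straddles that height → 0 crossings.
All counts are even, so the point lies outside every listed polygon.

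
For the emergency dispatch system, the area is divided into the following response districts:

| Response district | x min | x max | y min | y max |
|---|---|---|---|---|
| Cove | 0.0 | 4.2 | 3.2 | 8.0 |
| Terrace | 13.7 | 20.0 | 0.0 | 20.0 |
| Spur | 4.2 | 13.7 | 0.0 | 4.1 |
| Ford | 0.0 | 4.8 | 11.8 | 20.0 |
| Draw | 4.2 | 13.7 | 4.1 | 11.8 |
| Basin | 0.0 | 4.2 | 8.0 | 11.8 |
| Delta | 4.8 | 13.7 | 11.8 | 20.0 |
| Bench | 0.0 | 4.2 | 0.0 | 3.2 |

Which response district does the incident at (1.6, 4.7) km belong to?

The point has x = 1.6 and y = 4.7.
Only Cove satisfies 0.0 ≤ x ≤ 4.2 and 3.2 ≤ y ≤ 8.0.

Cove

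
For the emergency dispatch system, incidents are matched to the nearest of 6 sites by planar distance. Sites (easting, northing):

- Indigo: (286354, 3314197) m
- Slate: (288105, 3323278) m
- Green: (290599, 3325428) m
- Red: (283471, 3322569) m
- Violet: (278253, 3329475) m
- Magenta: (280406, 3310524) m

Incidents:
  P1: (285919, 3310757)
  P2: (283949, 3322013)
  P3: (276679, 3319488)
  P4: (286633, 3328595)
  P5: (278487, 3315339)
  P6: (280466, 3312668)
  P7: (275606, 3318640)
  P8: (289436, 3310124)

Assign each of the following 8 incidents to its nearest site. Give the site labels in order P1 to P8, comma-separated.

P1 → Indigo (d²=12022825.00)
P2 → Red (d²=537620.00)
P3 → Red (d²=55623825.00)
P4 → Green (d²=25759045.00)
P5 → Magenta (d²=26866786.00)
P6 → Magenta (d²=4600336.00)
P7 → Red (d²=77295266.00)
P8 → Indigo (d²=26088053.00)

Indigo, Red, Red, Green, Magenta, Magenta, Red, Indigo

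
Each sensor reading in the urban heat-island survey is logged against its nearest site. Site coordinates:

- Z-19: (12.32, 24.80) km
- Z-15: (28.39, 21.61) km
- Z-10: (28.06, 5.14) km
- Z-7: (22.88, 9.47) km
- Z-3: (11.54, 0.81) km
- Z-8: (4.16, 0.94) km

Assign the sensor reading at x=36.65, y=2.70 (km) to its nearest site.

Z-10

Squared distances to each site:
Z-19: 1080.359; Z-15: 425.816; Z-10: 79.742; Z-7: 235.446; Z-3: 634.084; Z-8: 1058.698.
Minimum at Z-10.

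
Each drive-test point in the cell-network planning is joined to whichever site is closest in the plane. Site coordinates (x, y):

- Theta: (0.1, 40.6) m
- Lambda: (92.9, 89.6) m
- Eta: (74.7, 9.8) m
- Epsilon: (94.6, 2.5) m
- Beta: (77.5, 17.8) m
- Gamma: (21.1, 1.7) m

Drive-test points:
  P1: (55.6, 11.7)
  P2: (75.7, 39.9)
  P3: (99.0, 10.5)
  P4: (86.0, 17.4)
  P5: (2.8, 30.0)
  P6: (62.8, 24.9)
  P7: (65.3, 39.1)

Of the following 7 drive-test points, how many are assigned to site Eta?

P1 → Eta
P2 → Beta
P3 → Epsilon
P4 → Beta
P5 → Theta
P6 → Beta
P7 → Beta
1 of the 7 goes to Eta.

1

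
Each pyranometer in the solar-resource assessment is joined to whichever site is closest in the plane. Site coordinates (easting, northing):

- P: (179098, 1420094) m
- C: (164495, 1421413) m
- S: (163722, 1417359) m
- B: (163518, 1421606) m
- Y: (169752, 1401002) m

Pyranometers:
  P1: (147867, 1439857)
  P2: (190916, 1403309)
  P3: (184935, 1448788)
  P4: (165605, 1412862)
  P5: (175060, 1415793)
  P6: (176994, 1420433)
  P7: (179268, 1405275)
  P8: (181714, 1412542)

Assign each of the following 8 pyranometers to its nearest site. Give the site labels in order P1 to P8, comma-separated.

B, P, P, S, P, P, Y, P

P1 → B (d²=578052802.00)
P2 → P (d²=421401349.00)
P3 → P (d²=857416205.00)
P4 → S (d²=23768698.00)
P5 → P (d²=34804045.00)
P6 → P (d²=4541737.00)
P7 → Y (d²=108812785.00)
P8 → P (d²=63876160.00)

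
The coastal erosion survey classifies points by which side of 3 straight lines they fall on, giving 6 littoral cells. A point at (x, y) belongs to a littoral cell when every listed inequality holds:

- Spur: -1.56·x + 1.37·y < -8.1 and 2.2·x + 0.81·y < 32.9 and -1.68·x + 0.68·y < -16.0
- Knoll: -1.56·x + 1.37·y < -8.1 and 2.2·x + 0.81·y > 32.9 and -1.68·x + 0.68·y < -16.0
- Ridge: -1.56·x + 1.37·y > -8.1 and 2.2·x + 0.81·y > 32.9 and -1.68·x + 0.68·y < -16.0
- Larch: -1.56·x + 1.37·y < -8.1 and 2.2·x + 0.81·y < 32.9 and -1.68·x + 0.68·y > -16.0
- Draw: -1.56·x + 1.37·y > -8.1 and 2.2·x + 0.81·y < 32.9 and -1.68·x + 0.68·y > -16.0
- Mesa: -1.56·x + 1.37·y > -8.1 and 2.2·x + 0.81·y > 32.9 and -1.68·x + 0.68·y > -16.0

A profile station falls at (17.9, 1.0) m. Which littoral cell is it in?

Knoll

-1.56·17.9 + 1.37·1.0 = -26.554, which is < -8.1
2.2·17.9 + 0.81·1.0 = 40.190, which is > 32.9
-1.68·17.9 + 0.68·1.0 = -29.392, which is < -16.0
This sign pattern matches Knoll.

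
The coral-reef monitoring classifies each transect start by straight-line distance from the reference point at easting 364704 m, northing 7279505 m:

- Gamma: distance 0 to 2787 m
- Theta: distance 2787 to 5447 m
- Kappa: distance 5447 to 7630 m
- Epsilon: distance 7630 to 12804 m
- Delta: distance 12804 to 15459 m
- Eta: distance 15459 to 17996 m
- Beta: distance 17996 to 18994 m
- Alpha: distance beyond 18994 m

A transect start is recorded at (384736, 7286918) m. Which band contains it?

Alpha

Distance = √((384736−364704)² + (7286918−7279505)²) = √(401281024.000 + 54952569.000) = 21359.625 m.
18994 ≤ 21359.625 < ∞ → Alpha.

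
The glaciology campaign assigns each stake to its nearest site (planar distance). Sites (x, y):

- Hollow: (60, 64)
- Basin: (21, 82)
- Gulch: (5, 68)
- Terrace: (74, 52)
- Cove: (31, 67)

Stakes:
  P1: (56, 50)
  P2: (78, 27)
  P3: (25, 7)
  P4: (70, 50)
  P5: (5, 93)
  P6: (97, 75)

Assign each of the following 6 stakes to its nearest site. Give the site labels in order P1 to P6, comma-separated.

Hollow, Terrace, Cove, Terrace, Basin, Terrace

P1 → Hollow (d²=212.00)
P2 → Terrace (d²=641.00)
P3 → Cove (d²=3636.00)
P4 → Terrace (d²=20.00)
P5 → Basin (d²=377.00)
P6 → Terrace (d²=1058.00)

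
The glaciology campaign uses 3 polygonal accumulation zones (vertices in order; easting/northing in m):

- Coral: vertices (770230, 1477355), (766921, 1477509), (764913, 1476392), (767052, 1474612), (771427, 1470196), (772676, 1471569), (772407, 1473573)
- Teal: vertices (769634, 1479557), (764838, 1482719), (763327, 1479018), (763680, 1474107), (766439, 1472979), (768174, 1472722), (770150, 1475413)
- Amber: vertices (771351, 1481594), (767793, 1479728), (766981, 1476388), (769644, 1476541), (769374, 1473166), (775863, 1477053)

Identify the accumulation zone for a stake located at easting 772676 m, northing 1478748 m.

Cast a ray rightward from (772676, 1478748). For each polygon, the edges (by vertex number in listed order) whose endpoints lie on opposite sides of northing = 1478748, where each meets that height, and whether that is right or left of the point:
Coral: no edge straddles that height → 0 crossings.
Teal: 3–4 at easting≈763346.4 (left), 7–1 at easting≈769734.7 (left) → 0 crossings.
Amber: 2–3 at easting≈767554.7 (left), 6–1 at easting≈774178.8 (right) → 1 crossing.
Only Amber has an odd count, so the point is inside Amber.

Amber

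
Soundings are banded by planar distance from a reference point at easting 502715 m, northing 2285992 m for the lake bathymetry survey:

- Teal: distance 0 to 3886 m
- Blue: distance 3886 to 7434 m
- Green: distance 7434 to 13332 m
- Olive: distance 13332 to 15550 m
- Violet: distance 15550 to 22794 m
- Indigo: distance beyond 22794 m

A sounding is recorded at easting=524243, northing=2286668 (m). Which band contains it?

Distance = √((524243−502715)² + (2286668−2285992)²) = √(463454784.000 + 456976.000) = 21538.611 m.
15550 ≤ 21538.611 < 22794 → Violet.

Violet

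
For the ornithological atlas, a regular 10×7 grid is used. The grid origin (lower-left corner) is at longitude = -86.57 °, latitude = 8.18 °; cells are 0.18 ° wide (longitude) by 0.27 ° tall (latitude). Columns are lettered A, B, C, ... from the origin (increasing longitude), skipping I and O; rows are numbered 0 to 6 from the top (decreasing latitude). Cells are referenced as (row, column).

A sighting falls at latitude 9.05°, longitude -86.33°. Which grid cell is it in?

(3, B)

Column index: ⌊(-86.33 − -86.57) / 0.18⌋ = ⌊1.333⌋ = 1 → column B
Row offset from origin: ⌊(9.05 − 8.18) / 0.27⌋ = ⌊3.222⌋ = 3 → row 3 (counted from top)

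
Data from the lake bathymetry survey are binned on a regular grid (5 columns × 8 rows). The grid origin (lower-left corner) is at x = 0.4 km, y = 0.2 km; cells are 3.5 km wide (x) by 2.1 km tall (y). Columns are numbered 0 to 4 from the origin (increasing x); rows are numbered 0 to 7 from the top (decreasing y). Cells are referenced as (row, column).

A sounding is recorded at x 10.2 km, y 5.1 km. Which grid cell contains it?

Column index: ⌊(10.2 − 0.4) / 3.5⌋ = ⌊2.800⌋ = 2
Row offset from origin: ⌊(5.1 − 0.2) / 2.1⌋ = ⌊2.333⌋ = 2 → row 5 (counted from top)

(5, 2)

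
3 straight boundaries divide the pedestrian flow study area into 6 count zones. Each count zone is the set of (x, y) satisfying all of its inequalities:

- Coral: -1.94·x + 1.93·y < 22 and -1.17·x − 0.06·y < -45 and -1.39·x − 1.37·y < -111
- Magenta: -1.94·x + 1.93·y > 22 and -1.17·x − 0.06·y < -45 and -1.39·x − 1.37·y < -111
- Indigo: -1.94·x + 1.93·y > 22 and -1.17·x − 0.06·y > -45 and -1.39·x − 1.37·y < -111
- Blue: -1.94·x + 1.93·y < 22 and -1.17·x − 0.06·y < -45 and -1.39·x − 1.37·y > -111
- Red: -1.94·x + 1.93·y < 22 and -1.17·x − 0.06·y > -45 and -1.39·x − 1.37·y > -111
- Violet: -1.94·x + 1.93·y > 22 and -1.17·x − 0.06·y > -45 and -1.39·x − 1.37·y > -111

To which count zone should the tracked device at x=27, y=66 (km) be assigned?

Indigo

-1.94·27 + 1.93·66 = 75.000, which is > 22
-1.17·27 − 0.06·66 = -35.550, which is > -45
-1.39·27 − 1.37·66 = -127.950, which is < -111
This sign pattern matches Indigo.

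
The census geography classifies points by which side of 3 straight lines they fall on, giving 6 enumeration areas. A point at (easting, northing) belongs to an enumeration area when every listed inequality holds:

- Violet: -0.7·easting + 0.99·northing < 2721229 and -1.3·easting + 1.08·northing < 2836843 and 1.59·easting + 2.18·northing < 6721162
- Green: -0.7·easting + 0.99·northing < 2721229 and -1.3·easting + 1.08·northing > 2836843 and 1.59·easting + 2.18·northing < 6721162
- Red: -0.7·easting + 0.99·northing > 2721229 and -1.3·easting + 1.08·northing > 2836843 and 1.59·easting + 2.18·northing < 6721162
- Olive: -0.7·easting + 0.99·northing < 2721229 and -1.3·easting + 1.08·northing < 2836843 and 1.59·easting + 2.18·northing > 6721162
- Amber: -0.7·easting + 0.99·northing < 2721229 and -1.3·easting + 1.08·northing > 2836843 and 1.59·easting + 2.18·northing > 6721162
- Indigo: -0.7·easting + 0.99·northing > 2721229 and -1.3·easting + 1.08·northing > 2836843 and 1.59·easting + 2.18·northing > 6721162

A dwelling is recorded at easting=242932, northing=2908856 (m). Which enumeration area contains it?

Olive

-0.7·242932 + 0.99·2908856 = 2709715.040, which is < 2721229
-1.3·242932 + 1.08·2908856 = 2825752.880, which is < 2836843
1.59·242932 + 2.18·2908856 = 6727567.960, which is > 6721162
This sign pattern matches Olive.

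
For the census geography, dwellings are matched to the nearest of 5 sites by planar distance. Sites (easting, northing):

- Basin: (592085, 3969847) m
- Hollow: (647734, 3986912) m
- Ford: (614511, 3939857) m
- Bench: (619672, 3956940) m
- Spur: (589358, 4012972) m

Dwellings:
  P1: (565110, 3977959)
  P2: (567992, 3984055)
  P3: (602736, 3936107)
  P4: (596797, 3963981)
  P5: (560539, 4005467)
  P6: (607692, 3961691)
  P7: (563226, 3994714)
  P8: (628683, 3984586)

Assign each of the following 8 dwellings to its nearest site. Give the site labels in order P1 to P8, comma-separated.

P1 → Basin (d²=793455169.00)
P2 → Basin (d²=782339913.00)
P3 → Ford (d²=152713125.00)
P4 → Basin (d²=56612900.00)
P5 → Spur (d²=886859786.00)
P6 → Bench (d²=166092401.00)
P7 → Spur (d²=1016235988.00)
P8 → Hollow (d²=368350877.00)

Basin, Basin, Ford, Basin, Spur, Bench, Spur, Hollow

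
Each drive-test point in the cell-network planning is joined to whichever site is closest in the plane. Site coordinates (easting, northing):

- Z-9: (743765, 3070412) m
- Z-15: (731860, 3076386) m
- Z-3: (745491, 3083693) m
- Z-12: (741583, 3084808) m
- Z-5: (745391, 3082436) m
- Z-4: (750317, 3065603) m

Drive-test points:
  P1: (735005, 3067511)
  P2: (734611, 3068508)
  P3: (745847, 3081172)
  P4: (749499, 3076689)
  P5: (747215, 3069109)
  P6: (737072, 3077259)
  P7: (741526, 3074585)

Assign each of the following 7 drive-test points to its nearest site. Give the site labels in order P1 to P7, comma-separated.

Z-9, Z-15, Z-5, Z-5, Z-9, Z-15, Z-9

P1 → Z-9 (d²=85153401.00)
P2 → Z-15 (d²=69630885.00)
P3 → Z-5 (d²=1805632.00)
P4 → Z-5 (d²=49903673.00)
P5 → Z-9 (d²=13600309.00)
P6 → Z-15 (d²=27927073.00)
P7 → Z-9 (d²=22427050.00)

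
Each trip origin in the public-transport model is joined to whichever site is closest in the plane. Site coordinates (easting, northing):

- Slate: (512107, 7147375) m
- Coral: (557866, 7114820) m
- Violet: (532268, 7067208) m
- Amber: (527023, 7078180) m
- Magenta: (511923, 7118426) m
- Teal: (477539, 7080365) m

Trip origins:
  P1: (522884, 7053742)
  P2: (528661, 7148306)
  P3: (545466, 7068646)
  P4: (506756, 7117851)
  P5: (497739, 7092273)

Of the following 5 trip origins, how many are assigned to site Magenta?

1

P1 → Violet
P2 → Slate
P3 → Violet
P4 → Magenta
P5 → Teal
1 of the 5 goes to Magenta.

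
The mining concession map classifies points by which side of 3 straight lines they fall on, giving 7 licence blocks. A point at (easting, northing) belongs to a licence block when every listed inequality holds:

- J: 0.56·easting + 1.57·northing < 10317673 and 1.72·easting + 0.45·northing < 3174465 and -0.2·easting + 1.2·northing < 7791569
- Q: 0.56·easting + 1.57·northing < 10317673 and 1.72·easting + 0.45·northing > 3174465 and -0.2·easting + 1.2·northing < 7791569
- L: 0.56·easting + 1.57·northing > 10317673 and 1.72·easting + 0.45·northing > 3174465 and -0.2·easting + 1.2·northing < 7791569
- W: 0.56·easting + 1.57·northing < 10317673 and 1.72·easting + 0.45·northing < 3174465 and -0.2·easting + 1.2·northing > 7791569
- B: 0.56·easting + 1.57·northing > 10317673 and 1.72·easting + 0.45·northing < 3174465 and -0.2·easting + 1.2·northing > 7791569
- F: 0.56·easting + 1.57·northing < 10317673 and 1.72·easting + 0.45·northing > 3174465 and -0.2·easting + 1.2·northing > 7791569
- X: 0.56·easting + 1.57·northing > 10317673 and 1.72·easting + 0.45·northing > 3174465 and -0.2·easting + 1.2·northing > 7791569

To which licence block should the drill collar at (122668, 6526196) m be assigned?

0.56·122668 + 1.57·6526196 = 10314821.800, which is < 10317673
1.72·122668 + 0.45·6526196 = 3147777.160, which is < 3174465
-0.2·122668 + 1.2·6526196 = 7806901.600, which is > 7791569
This sign pattern matches W.

W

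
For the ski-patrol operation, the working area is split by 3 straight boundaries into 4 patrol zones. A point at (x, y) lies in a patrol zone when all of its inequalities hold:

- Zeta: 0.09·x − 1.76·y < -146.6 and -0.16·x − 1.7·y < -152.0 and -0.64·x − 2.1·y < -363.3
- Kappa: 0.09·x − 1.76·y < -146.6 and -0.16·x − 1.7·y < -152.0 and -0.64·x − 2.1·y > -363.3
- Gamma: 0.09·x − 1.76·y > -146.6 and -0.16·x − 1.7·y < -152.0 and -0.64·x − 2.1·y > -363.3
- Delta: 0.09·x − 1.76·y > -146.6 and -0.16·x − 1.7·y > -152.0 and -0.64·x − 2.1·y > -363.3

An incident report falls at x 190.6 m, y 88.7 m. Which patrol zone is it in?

Gamma

0.09·190.6 − 1.76·88.7 = -138.958, which is > -146.6
-0.16·190.6 − 1.7·88.7 = -181.286, which is < -152.0
-0.64·190.6 − 2.1·88.7 = -308.254, which is > -363.3
This sign pattern matches Gamma.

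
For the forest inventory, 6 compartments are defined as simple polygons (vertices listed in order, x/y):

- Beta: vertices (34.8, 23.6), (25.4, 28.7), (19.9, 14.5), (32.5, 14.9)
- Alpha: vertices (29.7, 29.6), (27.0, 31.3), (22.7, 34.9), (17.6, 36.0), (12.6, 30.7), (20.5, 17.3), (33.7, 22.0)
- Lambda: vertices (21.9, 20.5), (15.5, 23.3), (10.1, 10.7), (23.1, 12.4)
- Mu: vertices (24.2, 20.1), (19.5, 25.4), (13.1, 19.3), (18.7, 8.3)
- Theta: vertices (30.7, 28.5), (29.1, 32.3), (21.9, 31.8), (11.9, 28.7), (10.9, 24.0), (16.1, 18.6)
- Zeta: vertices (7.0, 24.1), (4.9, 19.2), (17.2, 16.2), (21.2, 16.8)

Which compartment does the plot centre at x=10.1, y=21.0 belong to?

Cast a ray rightward from (10.1, 21.0). For each polygon, the edges (by vertex number in listed order) whose endpoints lie on opposite sides of y = 21.0, where each meets that height, and whether that is right or left of the point:
Beta: 2–3 at x≈22.42 (right), 4–1 at x≈34.11 (right) → 2 crossings.
Alpha: 5–6 at x≈18.32 (right), 6–7 at x≈30.89 (right) → 2 crossings.
Lambda: 1–2 at x≈20.76 (right), 2–3 at x≈14.51 (right) → 2 crossings.
Mu: 1–2 at x≈23.40 (right), 2–3 at x≈14.88 (right) → 2 crossings.
Theta: 5–6 at x≈13.79 (right), 6–1 at x≈19.64 (right) → 2 crossings.
Zeta: 1–2 at x≈5.67 (left), 4–1 at x≈13.03 (right) → 1 crossing.
Only Zeta has an odd count, so the point is inside Zeta.

Zeta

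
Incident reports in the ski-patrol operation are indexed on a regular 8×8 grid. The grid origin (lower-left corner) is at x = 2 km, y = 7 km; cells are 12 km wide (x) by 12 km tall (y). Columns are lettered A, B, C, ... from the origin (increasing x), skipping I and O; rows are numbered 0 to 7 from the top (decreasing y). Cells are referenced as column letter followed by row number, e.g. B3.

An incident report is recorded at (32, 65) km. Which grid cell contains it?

Column index: ⌊(32 − 2) / 12⌋ = ⌊2.500⌋ = 2 → column C
Row offset from origin: ⌊(65 − 7) / 12⌋ = ⌊4.833⌋ = 4 → row 3 (counted from top)

C3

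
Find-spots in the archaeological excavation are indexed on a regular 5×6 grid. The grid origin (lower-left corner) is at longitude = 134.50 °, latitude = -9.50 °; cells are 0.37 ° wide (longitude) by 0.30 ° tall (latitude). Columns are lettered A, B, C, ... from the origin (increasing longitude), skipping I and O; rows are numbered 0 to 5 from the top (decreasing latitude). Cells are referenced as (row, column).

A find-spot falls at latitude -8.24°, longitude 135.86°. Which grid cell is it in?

(1, D)

Column index: ⌊(135.86 − 134.50) / 0.37⌋ = ⌊3.676⌋ = 3 → column D
Row offset from origin: ⌊(-8.24 − -9.50) / 0.30⌋ = ⌊4.200⌋ = 4 → row 1 (counted from top)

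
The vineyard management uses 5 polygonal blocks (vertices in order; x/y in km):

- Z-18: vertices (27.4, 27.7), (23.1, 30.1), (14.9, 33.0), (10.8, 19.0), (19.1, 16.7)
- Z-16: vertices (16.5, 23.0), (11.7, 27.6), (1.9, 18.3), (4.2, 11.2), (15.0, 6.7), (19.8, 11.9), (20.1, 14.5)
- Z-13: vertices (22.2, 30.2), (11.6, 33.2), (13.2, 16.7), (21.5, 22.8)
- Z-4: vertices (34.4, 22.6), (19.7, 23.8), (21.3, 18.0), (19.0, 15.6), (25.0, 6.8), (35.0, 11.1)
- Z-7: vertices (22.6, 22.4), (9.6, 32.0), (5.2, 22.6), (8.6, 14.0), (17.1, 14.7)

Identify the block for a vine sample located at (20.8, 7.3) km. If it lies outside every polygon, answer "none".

Cast a ray rightward from (20.8, 7.3). For each polygon, the edges (by vertex number in listed order) whose endpoints lie on opposite sides of y = 7.3, where each meets that height, and whether that is right or left of the point:
Z-18: no edge straddles that height → 0 crossings.
Z-16: 4–5 at x≈13.56 (left), 5–6 at x≈15.55 (left) → 0 crossings.
Z-13: no edge straddles that height → 0 crossings.
Z-4: 4–5 at x≈24.66 (right), 5–6 at x≈26.16 (right) → 2 crossings.
Z-7: no edge straddles that height → 0 crossings.
All counts are even, so the point lies outside every listed polygon.

none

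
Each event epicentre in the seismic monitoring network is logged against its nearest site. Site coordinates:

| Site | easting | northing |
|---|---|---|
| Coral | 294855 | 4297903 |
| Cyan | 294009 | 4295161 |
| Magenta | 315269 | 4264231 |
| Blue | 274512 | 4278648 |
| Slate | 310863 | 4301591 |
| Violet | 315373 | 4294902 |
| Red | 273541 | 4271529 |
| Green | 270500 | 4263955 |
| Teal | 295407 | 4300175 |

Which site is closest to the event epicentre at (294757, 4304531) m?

Teal

Squared distances to each site:
Coral: 43939988.000; Cyan: 88356404.000; Magenta: 2044832144.000; Blue: 1079789714.000; Slate: 268046836.000; Violet: 517737097.000; Red: 1539250660.000; Green: 2234813825.000; Teal: 19397236.000.
Minimum at Teal.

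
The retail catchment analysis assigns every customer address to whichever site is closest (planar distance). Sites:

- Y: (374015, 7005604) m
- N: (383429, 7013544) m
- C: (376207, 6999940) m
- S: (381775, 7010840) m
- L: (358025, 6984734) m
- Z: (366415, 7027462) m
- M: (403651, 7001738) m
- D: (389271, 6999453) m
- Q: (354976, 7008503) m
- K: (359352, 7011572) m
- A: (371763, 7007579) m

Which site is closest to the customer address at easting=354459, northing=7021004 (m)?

K

Squared distances to each site:
Y: 619597136.000; N: 894912500.000; C: 916667600.000; S: 849470752.000; L: 1328229256.000; Z: 184651700.000; M: 2791031620.000; D: 1676320945.000; Q: 156542290.000; K: 112904073.000; A: 479659041.000.
Minimum at K.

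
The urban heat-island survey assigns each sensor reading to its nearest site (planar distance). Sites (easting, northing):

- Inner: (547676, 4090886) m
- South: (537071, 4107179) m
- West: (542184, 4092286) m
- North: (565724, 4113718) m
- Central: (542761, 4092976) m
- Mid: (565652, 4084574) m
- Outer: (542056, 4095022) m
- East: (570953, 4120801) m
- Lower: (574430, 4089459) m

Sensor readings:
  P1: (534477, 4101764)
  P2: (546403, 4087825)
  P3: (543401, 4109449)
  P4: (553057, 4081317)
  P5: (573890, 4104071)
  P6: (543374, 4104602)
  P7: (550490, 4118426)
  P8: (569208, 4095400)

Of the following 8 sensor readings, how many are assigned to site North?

2

P1 → South
P2 → Inner
P3 → South
P4 → Inner
P5 → North
P6 → South
P7 → North
P8 → Lower
2 of the 8 go to North.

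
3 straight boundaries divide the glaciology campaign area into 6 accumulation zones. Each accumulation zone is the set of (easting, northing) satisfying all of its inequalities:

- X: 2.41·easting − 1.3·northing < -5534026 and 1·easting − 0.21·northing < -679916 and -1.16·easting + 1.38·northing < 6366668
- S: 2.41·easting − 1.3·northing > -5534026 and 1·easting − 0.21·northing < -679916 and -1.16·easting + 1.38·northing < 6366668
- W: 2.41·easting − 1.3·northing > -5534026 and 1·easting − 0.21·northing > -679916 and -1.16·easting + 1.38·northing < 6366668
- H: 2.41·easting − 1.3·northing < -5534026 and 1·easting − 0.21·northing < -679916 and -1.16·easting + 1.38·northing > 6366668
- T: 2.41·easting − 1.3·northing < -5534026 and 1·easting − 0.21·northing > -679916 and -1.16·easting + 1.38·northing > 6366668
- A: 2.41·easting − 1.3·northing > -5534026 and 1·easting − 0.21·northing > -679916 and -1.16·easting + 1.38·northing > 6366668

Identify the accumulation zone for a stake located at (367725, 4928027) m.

2.41·367725 − 1.3·4928027 = -5520217.850, which is > -5534026
1·367725 − 0.21·4928027 = -667160.670, which is > -679916
-1.16·367725 + 1.38·4928027 = 6374116.260, which is > 6366668
This sign pattern matches A.

A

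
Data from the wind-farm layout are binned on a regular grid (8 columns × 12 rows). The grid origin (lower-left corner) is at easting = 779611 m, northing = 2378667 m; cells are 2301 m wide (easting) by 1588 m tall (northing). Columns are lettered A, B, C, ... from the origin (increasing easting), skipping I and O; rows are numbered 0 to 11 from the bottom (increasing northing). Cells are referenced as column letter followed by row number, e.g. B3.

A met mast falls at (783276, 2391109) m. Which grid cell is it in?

B7

Column index: ⌊(783276 − 779611) / 2301⌋ = ⌊1.593⌋ = 1 → column B
Row offset from origin: ⌊(2391109 − 2378667) / 1588⌋ = ⌊7.835⌋ = 7 → row 7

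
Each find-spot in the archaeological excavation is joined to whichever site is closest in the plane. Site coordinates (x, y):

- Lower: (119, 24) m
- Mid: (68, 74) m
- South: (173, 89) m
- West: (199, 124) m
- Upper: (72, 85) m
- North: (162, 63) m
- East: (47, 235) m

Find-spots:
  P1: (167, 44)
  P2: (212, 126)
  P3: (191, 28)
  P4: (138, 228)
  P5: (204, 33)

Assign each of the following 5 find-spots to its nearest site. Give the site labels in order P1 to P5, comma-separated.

North, West, North, East, North

P1 → North (d²=386.00)
P2 → West (d²=173.00)
P3 → North (d²=2066.00)
P4 → East (d²=8330.00)
P5 → North (d²=2664.00)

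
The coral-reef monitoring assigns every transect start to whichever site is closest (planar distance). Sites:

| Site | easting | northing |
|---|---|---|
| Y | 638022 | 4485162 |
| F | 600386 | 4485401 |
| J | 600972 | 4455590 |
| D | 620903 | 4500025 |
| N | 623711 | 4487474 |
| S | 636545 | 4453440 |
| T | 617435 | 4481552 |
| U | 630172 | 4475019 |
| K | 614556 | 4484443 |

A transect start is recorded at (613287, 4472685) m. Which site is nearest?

Squared distances to each site:
Y: 767495754.000; F: 328132457.000; J: 443898250.000; D: 805479056.000; N: 327374297.000; S: 911304589.000; T: 95829593.000; U: 290550781.000; K: 139860925.000.
Minimum at T.

T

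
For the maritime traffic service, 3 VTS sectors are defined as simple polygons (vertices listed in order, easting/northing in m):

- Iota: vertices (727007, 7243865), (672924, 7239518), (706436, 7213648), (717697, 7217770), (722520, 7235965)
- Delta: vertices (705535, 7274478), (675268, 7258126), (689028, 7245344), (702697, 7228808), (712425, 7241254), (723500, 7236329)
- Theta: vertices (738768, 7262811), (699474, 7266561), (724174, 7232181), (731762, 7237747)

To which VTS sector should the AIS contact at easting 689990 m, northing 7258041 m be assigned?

Delta

Cast a ray rightward from (689990, 7258041). For each polygon, the edges (by vertex number in listed order) whose endpoints lie on opposite sides of northing = 7258041, where each meets that height, and whether that is right or left of the point:
Iota: no edge straddles that height → 0 crossings.
Delta: 2–3 at easting≈675359.5 (left), 6–1 at easting≈713275.5 (right) → 1 crossing.
Theta: 2–3 at easting≈705595.1 (right), 4–1 at easting≈737434.7 (right) → 2 crossings.
Only Delta has an odd count, so the point is inside Delta.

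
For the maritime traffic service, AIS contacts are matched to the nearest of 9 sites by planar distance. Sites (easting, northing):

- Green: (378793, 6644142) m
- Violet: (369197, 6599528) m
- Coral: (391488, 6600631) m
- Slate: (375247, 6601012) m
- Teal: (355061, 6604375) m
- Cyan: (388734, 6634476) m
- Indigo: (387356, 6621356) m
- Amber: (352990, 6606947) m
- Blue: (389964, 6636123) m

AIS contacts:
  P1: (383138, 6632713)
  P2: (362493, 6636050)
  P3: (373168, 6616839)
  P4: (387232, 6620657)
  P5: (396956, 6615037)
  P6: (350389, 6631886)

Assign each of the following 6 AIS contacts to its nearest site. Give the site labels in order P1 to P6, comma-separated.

Cyan, Green, Indigo, Indigo, Indigo, Amber

P1 → Cyan (d²=34423385.00)
P2 → Green (d²=331170464.00)
P3 → Indigo (d²=221702633.00)
P4 → Indigo (d²=503977.00)
P5 → Indigo (d²=132089761.00)
P6 → Amber (d²=628718922.00)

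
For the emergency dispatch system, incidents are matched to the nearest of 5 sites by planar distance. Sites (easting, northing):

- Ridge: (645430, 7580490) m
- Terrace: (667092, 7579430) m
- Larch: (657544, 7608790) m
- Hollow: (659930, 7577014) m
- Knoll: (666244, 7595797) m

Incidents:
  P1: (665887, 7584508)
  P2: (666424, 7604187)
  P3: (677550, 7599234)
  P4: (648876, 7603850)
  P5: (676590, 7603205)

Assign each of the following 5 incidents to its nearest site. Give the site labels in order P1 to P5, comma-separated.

P1 → Terrace (d²=27238109.00)
P2 → Knoll (d²=70424500.00)
P3 → Knoll (d²=139638605.00)
P4 → Larch (d²=99537824.00)
P5 → Knoll (d²=161918180.00)

Terrace, Knoll, Knoll, Larch, Knoll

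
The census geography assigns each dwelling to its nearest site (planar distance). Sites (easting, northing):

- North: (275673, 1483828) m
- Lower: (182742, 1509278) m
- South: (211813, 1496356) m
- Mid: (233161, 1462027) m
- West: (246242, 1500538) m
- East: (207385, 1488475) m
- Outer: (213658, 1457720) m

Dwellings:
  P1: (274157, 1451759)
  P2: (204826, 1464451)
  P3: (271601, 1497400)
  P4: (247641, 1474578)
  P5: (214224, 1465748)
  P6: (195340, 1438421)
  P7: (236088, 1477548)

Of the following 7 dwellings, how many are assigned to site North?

2

P1 → North
P2 → Outer
P3 → North
P4 → Mid
P5 → Outer
P6 → Outer
P7 → Mid
2 of the 7 go to North.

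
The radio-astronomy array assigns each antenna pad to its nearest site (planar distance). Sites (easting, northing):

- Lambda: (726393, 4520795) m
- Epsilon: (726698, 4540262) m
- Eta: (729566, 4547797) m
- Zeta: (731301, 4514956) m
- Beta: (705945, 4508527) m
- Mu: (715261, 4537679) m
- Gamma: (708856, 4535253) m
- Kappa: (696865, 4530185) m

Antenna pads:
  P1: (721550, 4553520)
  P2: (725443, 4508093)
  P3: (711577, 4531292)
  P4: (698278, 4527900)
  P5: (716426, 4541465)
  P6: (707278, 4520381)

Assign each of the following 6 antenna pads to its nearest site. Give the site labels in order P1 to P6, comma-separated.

Eta, Zeta, Gamma, Kappa, Mu, Beta

P1 → Eta (d²=97008985.00)
P2 → Zeta (d²=81416933.00)
P3 → Gamma (d²=23093362.00)
P4 → Kappa (d²=7217794.00)
P5 → Mu (d²=15691021.00)
P6 → Beta (d²=142294205.00)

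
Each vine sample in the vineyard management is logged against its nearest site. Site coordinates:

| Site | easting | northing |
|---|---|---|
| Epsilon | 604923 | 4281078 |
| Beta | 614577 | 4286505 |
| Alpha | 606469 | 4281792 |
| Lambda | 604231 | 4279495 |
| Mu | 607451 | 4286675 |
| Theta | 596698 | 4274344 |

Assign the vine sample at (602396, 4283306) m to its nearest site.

Epsilon

Squared distances to each site:
Epsilon: 11349713.000; Beta: 158610362.000; Alpha: 18881525.000; Lambda: 17890946.000; Mu: 36903186.000; Theta: 112784648.000.
Minimum at Epsilon.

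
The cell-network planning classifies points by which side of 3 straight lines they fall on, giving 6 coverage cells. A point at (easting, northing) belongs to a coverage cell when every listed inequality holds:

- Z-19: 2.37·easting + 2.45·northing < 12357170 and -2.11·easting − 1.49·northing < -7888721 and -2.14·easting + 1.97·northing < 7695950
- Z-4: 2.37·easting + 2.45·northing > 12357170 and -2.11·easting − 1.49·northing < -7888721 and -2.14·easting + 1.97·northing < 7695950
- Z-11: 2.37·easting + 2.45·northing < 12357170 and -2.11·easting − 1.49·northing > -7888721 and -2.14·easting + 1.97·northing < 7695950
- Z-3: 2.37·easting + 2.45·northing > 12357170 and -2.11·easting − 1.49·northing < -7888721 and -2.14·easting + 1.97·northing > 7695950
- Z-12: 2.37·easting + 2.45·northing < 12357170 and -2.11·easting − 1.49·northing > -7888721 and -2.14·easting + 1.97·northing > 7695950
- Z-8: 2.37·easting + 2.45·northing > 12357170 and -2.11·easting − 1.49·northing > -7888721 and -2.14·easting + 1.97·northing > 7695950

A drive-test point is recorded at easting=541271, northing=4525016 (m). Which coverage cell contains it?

Z-8

2.37·541271 + 2.45·4525016 = 12369101.470, which is > 12357170
-2.11·541271 − 1.49·4525016 = -7884355.650, which is > -7888721
-2.14·541271 + 1.97·4525016 = 7755961.580, which is > 7695950
This sign pattern matches Z-8.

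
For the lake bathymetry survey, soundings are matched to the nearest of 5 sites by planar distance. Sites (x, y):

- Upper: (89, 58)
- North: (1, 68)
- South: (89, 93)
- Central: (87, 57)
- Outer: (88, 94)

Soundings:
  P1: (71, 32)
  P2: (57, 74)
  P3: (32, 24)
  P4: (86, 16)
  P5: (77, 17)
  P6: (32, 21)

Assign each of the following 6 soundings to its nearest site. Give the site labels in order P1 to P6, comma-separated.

P1 → Central (d²=881.00)
P2 → Central (d²=1189.00)
P3 → North (d²=2897.00)
P4 → Central (d²=1682.00)
P5 → Central (d²=1700.00)
P6 → North (d²=3170.00)

Central, Central, North, Central, Central, North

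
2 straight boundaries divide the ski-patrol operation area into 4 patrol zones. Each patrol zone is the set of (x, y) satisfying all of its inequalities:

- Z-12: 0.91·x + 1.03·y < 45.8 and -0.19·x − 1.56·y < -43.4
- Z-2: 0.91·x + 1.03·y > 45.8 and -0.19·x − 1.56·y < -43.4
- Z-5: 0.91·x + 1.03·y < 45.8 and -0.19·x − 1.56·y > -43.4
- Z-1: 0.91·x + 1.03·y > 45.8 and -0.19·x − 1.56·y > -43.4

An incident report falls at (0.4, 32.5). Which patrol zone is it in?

Z-12

0.91·0.4 + 1.03·32.5 = 33.839, which is < 45.8
-0.19·0.4 − 1.56·32.5 = -50.776, which is < -43.4
This sign pattern matches Z-12.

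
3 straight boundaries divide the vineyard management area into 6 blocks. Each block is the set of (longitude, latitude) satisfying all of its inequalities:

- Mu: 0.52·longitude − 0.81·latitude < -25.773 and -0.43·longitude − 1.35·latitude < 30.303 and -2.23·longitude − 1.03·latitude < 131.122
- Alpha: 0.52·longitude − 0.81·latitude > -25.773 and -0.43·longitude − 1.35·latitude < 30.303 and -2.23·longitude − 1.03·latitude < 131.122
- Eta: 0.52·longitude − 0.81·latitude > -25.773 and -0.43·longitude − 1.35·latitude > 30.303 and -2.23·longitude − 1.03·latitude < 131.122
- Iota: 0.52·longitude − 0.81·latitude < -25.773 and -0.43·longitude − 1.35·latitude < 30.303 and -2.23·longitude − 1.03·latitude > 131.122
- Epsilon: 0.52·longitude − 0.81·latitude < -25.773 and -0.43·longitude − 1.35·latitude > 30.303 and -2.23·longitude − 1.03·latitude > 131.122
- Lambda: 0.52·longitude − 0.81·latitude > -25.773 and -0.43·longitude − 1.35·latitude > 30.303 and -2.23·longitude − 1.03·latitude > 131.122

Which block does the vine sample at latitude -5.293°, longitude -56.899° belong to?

0.52·-56.899 − 0.81·-5.293 = -25.300, which is > -25.773
-0.43·-56.899 − 1.35·-5.293 = 31.612, which is > 30.303
-2.23·-56.899 − 1.03·-5.293 = 132.337, which is > 131.122
This sign pattern matches Lambda.

Lambda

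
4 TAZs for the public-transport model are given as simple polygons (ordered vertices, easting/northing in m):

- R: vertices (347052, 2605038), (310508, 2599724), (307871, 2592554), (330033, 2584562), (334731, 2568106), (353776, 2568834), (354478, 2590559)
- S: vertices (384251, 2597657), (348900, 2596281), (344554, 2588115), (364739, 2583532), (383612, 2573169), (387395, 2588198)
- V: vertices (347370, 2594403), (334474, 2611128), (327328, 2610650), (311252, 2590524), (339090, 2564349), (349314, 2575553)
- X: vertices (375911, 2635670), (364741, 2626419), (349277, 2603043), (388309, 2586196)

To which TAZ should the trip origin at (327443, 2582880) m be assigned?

Cast a ray rightward from (327443, 2582880). For each polygon, the edges (by vertex number in listed order) whose endpoints lie on opposite sides of northing = 2582880, where each meets that height, and whether that is right or left of the point:
R: 4–5 at easting≈330513.2 (right), 6–7 at easting≈354229.9 (right) → 2 crossings.
S: 4–5 at easting≈365926.4 (right), 5–6 at easting≈386056.4 (right) → 2 crossings.
V: 4–5 at easting≈319381.7 (left), 6–1 at easting≈348558.4 (right) → 1 crossing.
X: no edge straddles that height → 0 crossings.
Only V has an odd count, so the point is inside V.

V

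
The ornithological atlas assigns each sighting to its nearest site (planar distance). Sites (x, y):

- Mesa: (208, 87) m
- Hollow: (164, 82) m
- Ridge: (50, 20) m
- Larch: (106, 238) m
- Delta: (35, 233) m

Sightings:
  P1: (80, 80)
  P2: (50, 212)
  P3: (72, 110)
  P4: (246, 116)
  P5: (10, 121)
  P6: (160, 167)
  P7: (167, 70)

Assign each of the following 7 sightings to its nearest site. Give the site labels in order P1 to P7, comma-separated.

P1 → Ridge (d²=4500.00)
P2 → Delta (d²=666.00)
P3 → Ridge (d²=8584.00)
P4 → Mesa (d²=2285.00)
P5 → Ridge (d²=11801.00)
P6 → Hollow (d²=7241.00)
P7 → Hollow (d²=153.00)

Ridge, Delta, Ridge, Mesa, Ridge, Hollow, Hollow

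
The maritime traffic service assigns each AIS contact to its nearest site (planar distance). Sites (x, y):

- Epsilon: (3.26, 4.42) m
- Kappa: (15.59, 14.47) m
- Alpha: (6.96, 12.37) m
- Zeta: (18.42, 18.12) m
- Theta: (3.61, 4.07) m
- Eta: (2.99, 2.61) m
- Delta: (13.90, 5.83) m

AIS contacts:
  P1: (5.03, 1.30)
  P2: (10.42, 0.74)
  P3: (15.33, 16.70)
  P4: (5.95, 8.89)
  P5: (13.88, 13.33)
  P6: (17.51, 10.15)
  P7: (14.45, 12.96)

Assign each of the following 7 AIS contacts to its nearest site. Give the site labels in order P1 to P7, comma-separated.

P1 → Eta (d²=5.88)
P2 → Delta (d²=38.02)
P3 → Kappa (d²=5.04)
P4 → Alpha (d²=13.13)
P5 → Kappa (d²=4.22)
P6 → Kappa (d²=22.35)
P7 → Kappa (d²=3.58)

Eta, Delta, Kappa, Alpha, Kappa, Kappa, Kappa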